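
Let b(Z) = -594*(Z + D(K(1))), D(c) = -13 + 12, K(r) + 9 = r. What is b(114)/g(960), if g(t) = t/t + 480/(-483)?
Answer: -10806642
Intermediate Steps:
K(r) = -9 + r
D(c) = -1
g(t) = 1/161 (g(t) = 1 + 480*(-1/483) = 1 - 160/161 = 1/161)
b(Z) = 594 - 594*Z (b(Z) = -594*(Z - 1) = -594*(-1 + Z) = 594 - 594*Z)
b(114)/g(960) = (594 - 594*114)/(1/161) = (594 - 67716)*161 = -67122*161 = -10806642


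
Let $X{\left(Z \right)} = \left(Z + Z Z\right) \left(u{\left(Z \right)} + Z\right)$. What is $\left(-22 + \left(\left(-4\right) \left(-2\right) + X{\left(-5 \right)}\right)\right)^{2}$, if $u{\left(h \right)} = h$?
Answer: $45796$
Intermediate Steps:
$X{\left(Z \right)} = 2 Z \left(Z + Z^{2}\right)$ ($X{\left(Z \right)} = \left(Z + Z Z\right) \left(Z + Z\right) = \left(Z + Z^{2}\right) 2 Z = 2 Z \left(Z + Z^{2}\right)$)
$\left(-22 + \left(\left(-4\right) \left(-2\right) + X{\left(-5 \right)}\right)\right)^{2} = \left(-22 + \left(\left(-4\right) \left(-2\right) + 2 \left(-5\right)^{2} \left(1 - 5\right)\right)\right)^{2} = \left(-22 + \left(8 + 2 \cdot 25 \left(-4\right)\right)\right)^{2} = \left(-22 + \left(8 - 200\right)\right)^{2} = \left(-22 - 192\right)^{2} = \left(-214\right)^{2} = 45796$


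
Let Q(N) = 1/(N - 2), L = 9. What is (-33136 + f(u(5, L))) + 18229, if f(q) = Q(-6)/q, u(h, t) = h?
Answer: -596281/40 ≈ -14907.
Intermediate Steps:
Q(N) = 1/(-2 + N)
f(q) = -1/(8*q) (f(q) = 1/((-2 - 6)*q) = 1/((-8)*q) = -1/(8*q))
(-33136 + f(u(5, L))) + 18229 = (-33136 - 1/8/5) + 18229 = (-33136 - 1/8*1/5) + 18229 = (-33136 - 1/40) + 18229 = -1325441/40 + 18229 = -596281/40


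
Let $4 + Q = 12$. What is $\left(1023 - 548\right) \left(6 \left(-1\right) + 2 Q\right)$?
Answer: $4750$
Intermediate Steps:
$Q = 8$ ($Q = -4 + 12 = 8$)
$\left(1023 - 548\right) \left(6 \left(-1\right) + 2 Q\right) = \left(1023 - 548\right) \left(6 \left(-1\right) + 2 \cdot 8\right) = 475 \left(-6 + 16\right) = 475 \cdot 10 = 4750$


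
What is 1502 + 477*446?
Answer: 214244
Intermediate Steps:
1502 + 477*446 = 1502 + 212742 = 214244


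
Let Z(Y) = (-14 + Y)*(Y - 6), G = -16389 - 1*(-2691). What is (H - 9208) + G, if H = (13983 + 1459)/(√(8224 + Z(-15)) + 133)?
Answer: -100400875/4428 - 84931*√73/4428 ≈ -22838.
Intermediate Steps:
G = -13698 (G = -16389 + 2691 = -13698)
Z(Y) = (-14 + Y)*(-6 + Y)
H = 15442/(133 + 11*√73) (H = (13983 + 1459)/(√(8224 + (84 + (-15)² - 20*(-15))) + 133) = 15442/(√(8224 + (84 + 225 + 300)) + 133) = 15442/(√(8224 + 609) + 133) = 15442/(√8833 + 133) = 15442/(11*√73 + 133) = 15442/(133 + 11*√73) ≈ 68.031)
(H - 9208) + G = ((1026893/4428 - 84931*√73/4428) - 9208) - 13698 = (-39746131/4428 - 84931*√73/4428) - 13698 = -100400875/4428 - 84931*√73/4428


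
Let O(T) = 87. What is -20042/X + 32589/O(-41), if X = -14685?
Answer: 14554943/38715 ≈ 375.95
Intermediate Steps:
-20042/X + 32589/O(-41) = -20042/(-14685) + 32589/87 = -20042*(-1/14685) + 32589*(1/87) = 1822/1335 + 10863/29 = 14554943/38715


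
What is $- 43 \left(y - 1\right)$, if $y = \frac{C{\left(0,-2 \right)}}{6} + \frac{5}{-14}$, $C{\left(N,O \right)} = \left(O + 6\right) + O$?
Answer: $\frac{1849}{42} \approx 44.024$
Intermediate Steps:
$C{\left(N,O \right)} = 6 + 2 O$ ($C{\left(N,O \right)} = \left(6 + O\right) + O = 6 + 2 O$)
$y = - \frac{1}{42}$ ($y = \frac{6 + 2 \left(-2\right)}{6} + \frac{5}{-14} = \left(6 - 4\right) \frac{1}{6} + 5 \left(- \frac{1}{14}\right) = 2 \cdot \frac{1}{6} - \frac{5}{14} = \frac{1}{3} - \frac{5}{14} = - \frac{1}{42} \approx -0.02381$)
$- 43 \left(y - 1\right) = - 43 \left(- \frac{1}{42} - 1\right) = \left(-43\right) \left(- \frac{43}{42}\right) = \frac{1849}{42}$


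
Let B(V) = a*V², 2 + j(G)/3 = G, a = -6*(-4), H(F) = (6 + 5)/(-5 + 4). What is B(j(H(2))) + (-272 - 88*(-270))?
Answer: 59992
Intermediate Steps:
H(F) = -11 (H(F) = 11/(-1) = 11*(-1) = -11)
a = 24
j(G) = -6 + 3*G
B(V) = 24*V²
B(j(H(2))) + (-272 - 88*(-270)) = 24*(-6 + 3*(-11))² + (-272 - 88*(-270)) = 24*(-6 - 33)² + (-272 + 23760) = 24*(-39)² + 23488 = 24*1521 + 23488 = 36504 + 23488 = 59992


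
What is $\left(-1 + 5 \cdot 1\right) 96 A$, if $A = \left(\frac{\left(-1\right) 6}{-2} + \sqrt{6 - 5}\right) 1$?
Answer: $1536$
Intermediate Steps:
$A = 4$ ($A = \left(\left(-6\right) \left(- \frac{1}{2}\right) + \sqrt{1}\right) 1 = \left(3 + 1\right) 1 = 4 \cdot 1 = 4$)
$\left(-1 + 5 \cdot 1\right) 96 A = \left(-1 + 5 \cdot 1\right) 96 \cdot 4 = \left(-1 + 5\right) 96 \cdot 4 = 4 \cdot 96 \cdot 4 = 384 \cdot 4 = 1536$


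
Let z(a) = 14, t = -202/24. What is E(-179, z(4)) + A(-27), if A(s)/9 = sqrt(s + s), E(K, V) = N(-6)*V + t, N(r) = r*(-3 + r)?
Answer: 8971/12 + 27*I*sqrt(6) ≈ 747.58 + 66.136*I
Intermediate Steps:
t = -101/12 (t = -202*1/24 = -101/12 ≈ -8.4167)
E(K, V) = -101/12 + 54*V (E(K, V) = (-6*(-3 - 6))*V - 101/12 = (-6*(-9))*V - 101/12 = 54*V - 101/12 = -101/12 + 54*V)
A(s) = 9*sqrt(2)*sqrt(s) (A(s) = 9*sqrt(s + s) = 9*sqrt(2*s) = 9*(sqrt(2)*sqrt(s)) = 9*sqrt(2)*sqrt(s))
E(-179, z(4)) + A(-27) = (-101/12 + 54*14) + 9*sqrt(2)*sqrt(-27) = (-101/12 + 756) + 9*sqrt(2)*(3*I*sqrt(3)) = 8971/12 + 27*I*sqrt(6)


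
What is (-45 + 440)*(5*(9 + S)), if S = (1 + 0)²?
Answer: 19750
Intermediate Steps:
S = 1 (S = 1² = 1)
(-45 + 440)*(5*(9 + S)) = (-45 + 440)*(5*(9 + 1)) = 395*(5*10) = 395*50 = 19750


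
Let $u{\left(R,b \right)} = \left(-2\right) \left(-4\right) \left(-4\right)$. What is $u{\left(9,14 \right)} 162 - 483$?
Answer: $-5667$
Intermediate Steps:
$u{\left(R,b \right)} = -32$ ($u{\left(R,b \right)} = 8 \left(-4\right) = -32$)
$u{\left(9,14 \right)} 162 - 483 = \left(-32\right) 162 - 483 = -5184 - 483 = -5667$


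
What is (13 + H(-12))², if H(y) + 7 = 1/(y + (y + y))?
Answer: 46225/1296 ≈ 35.667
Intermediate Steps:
H(y) = -7 + 1/(3*y) (H(y) = -7 + 1/(y + (y + y)) = -7 + 1/(y + 2*y) = -7 + 1/(3*y))
(13 + H(-12))² = (13 + (-7 + (⅓)/(-12)))² = (13 + (-7 + (⅓)*(-1/12)))² = (13 + (-7 - 1/36))² = (13 - 253/36)² = (215/36)² = 46225/1296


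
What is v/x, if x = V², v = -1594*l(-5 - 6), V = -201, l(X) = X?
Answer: 17534/40401 ≈ 0.43400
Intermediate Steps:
v = 17534 (v = -1594*(-5 - 6) = -1594*(-11) = 17534)
x = 40401 (x = (-201)² = 40401)
v/x = 17534/40401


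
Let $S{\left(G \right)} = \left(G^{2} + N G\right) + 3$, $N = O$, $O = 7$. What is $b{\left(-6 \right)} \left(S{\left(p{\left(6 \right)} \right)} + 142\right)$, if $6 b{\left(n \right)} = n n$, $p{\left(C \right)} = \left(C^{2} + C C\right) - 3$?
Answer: $32334$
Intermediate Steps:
$N = 7$
$p{\left(C \right)} = -3 + 2 C^{2}$ ($p{\left(C \right)} = \left(C^{2} + C^{2}\right) - 3 = 2 C^{2} - 3 = -3 + 2 C^{2}$)
$S{\left(G \right)} = 3 + G^{2} + 7 G$ ($S{\left(G \right)} = \left(G^{2} + 7 G\right) + 3 = 3 + G^{2} + 7 G$)
$b{\left(n \right)} = \frac{n^{2}}{6}$ ($b{\left(n \right)} = \frac{n n}{6} = \frac{n^{2}}{6}$)
$b{\left(-6 \right)} \left(S{\left(p{\left(6 \right)} \right)} + 142\right) = \frac{\left(-6\right)^{2}}{6} \left(\left(3 + \left(-3 + 2 \cdot 6^{2}\right)^{2} + 7 \left(-3 + 2 \cdot 6^{2}\right)\right) + 142\right) = \frac{1}{6} \cdot 36 \left(\left(3 + \left(-3 + 2 \cdot 36\right)^{2} + 7 \left(-3 + 2 \cdot 36\right)\right) + 142\right) = 6 \left(\left(3 + \left(-3 + 72\right)^{2} + 7 \left(-3 + 72\right)\right) + 142\right) = 6 \left(\left(3 + 69^{2} + 7 \cdot 69\right) + 142\right) = 6 \left(\left(3 + 4761 + 483\right) + 142\right) = 6 \left(5247 + 142\right) = 6 \cdot 5389 = 32334$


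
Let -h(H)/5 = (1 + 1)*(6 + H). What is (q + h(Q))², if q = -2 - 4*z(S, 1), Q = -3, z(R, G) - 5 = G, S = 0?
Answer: 3136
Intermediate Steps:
z(R, G) = 5 + G
h(H) = -60 - 10*H (h(H) = -5*(1 + 1)*(6 + H) = -10*(6 + H) = -5*(12 + 2*H) = -60 - 10*H)
q = -26 (q = -2 - 4*(5 + 1) = -2 - 4*6 = -2 - 24 = -26)
(q + h(Q))² = (-26 + (-60 - 10*(-3)))² = (-26 + (-60 + 30))² = (-26 - 30)² = (-56)² = 3136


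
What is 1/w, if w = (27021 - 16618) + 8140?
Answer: 1/18543 ≈ 5.3929e-5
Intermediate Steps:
w = 18543 (w = 10403 + 8140 = 18543)
1/w = 1/18543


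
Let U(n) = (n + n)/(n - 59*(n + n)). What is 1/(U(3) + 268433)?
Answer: 117/31406659 ≈ 3.7253e-6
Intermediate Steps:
U(n) = -2/117 (U(n) = (2*n)/(n - 118*n) = (2*n)/((-117*n)) = (2*n)*(-1/(117*n)) = -2/117)
1/(U(3) + 268433) = 1/(-2/117 + 268433) = 1/(31406659/117) = 117/31406659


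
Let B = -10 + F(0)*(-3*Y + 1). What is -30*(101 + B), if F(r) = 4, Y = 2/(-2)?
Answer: -3210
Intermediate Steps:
Y = -1 (Y = 2*(-1/2) = -1)
B = 6 (B = -10 + 4*(-3*(-1) + 1) = -10 + 4*(3 + 1) = -10 + 4*4 = -10 + 16 = 6)
-30*(101 + B) = -30*(101 + 6) = -30*107 = -3210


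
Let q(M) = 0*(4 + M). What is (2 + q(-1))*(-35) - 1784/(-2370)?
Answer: -82058/1185 ≈ -69.247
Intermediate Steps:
q(M) = 0
(2 + q(-1))*(-35) - 1784/(-2370) = (2 + 0)*(-35) - 1784/(-2370) = 2*(-35) - 1784*(-1/2370) = -70 + 892/1185 = -82058/1185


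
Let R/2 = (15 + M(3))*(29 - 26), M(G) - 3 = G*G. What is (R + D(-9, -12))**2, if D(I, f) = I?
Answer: 23409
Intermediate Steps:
M(G) = 3 + G**2 (M(G) = 3 + G*G = 3 + G**2)
R = 162 (R = 2*((15 + (3 + 3**2))*(29 - 26)) = 2*((15 + (3 + 9))*3) = 2*((15 + 12)*3) = 2*(27*3) = 2*81 = 162)
(R + D(-9, -12))**2 = (162 - 9)**2 = 153**2 = 23409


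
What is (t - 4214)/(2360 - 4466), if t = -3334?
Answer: 1258/351 ≈ 3.5840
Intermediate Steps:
(t - 4214)/(2360 - 4466) = (-3334 - 4214)/(2360 - 4466) = -7548/(-2106) = -7548*(-1/2106) = 1258/351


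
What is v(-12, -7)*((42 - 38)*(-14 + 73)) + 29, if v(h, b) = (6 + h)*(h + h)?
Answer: 34013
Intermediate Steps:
v(h, b) = 2*h*(6 + h) (v(h, b) = (6 + h)*(2*h) = 2*h*(6 + h))
v(-12, -7)*((42 - 38)*(-14 + 73)) + 29 = (2*(-12)*(6 - 12))*((42 - 38)*(-14 + 73)) + 29 = (2*(-12)*(-6))*(4*59) + 29 = 144*236 + 29 = 33984 + 29 = 34013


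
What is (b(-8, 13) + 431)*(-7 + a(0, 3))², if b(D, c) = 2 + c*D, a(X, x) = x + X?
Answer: 5264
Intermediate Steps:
a(X, x) = X + x
b(D, c) = 2 + D*c
(b(-8, 13) + 431)*(-7 + a(0, 3))² = ((2 - 8*13) + 431)*(-7 + (0 + 3))² = ((2 - 104) + 431)*(-7 + 3)² = (-102 + 431)*(-4)² = 329*16 = 5264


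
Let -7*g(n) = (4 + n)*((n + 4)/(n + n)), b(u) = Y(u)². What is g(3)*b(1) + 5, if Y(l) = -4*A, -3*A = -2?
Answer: -89/27 ≈ -3.2963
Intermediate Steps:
A = ⅔ (A = -⅓*(-2) = ⅔ ≈ 0.66667)
Y(l) = -8/3 (Y(l) = -4*⅔ = -8/3)
b(u) = 64/9 (b(u) = (-8/3)² = 64/9)
g(n) = -(4 + n)²/(14*n) (g(n) = -(4 + n)*(n + 4)/(n + n)/7 = -(4 + n)*(4 + n)/((2*n))/7 = -(4 + n)*(4 + n)*(1/(2*n))/7 = -(4 + n)*(4 + n)/(2*n)/7 = -(4 + n)²/(14*n))
g(3)*b(1) + 5 = -1/14*(4 + 3)²/3*(64/9) + 5 = -1/14*⅓*7²*(64/9) + 5 = -1/14*⅓*49*(64/9) + 5 = -7/6*64/9 + 5 = -224/27 + 5 = -89/27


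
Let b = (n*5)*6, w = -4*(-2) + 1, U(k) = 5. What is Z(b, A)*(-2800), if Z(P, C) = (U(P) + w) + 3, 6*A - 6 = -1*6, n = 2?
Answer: -47600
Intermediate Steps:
w = 9 (w = 8 + 1 = 9)
A = 0 (A = 1 + (-1*6)/6 = 1 + (⅙)*(-6) = 1 - 1 = 0)
b = 60 (b = (2*5)*6 = 10*6 = 60)
Z(P, C) = 17 (Z(P, C) = (5 + 9) + 3 = 14 + 3 = 17)
Z(b, A)*(-2800) = 17*(-2800) = -47600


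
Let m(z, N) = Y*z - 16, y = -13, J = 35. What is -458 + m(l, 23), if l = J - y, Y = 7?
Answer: -138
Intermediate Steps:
l = 48 (l = 35 - 1*(-13) = 35 + 13 = 48)
m(z, N) = -16 + 7*z (m(z, N) = 7*z - 16 = -16 + 7*z)
-458 + m(l, 23) = -458 + (-16 + 7*48) = -458 + (-16 + 336) = -458 + 320 = -138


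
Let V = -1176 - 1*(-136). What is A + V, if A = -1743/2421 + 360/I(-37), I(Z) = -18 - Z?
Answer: -15666839/15333 ≈ -1021.8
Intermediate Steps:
V = -1040 (V = -1176 + 136 = -1040)
A = 279481/15333 (A = -1743/2421 + 360/(-18 - 1*(-37)) = -1743*1/2421 + 360/(-18 + 37) = -581/807 + 360/19 = 279481/15333 ≈ 18.227)
A + V = 279481/15333 - 1040 = -15666839/15333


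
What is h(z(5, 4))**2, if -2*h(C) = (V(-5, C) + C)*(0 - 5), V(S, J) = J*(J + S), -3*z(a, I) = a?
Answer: 180625/324 ≈ 557.48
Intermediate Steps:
z(a, I) = -a/3
h(C) = 5*C/2 + 5*C*(-5 + C)/2 (h(C) = -(C*(C - 5) + C)*(0 - 5)/2 = -(C*(-5 + C) + C)*(-5)/2 = -(C + C*(-5 + C))*(-5)/2 = -(-5*C - 5*C*(-5 + C))/2 = 5*C/2 + 5*C*(-5 + C)/2)
h(z(5, 4))**2 = (5*(-1/3*5)*(-4 - 1/3*5)/2)**2 = ((5/2)*(-5/3)*(-4 - 5/3))**2 = ((5/2)*(-5/3)*(-17/3))**2 = (425/18)**2 = 180625/324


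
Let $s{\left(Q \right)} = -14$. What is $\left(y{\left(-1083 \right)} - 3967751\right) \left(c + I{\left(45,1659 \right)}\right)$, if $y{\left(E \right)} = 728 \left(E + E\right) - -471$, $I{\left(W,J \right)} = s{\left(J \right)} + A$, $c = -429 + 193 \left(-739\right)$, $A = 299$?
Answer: $791540698688$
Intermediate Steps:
$c = -143056$ ($c = -429 - 142627 = -143056$)
$I{\left(W,J \right)} = 285$ ($I{\left(W,J \right)} = -14 + 299 = 285$)
$y{\left(E \right)} = 471 + 1456 E$ ($y{\left(E \right)} = 728 \cdot 2 E + 471 = 1456 E + 471 = 471 + 1456 E$)
$\left(y{\left(-1083 \right)} - 3967751\right) \left(c + I{\left(45,1659 \right)}\right) = \left(\left(471 + 1456 \left(-1083\right)\right) - 3967751\right) \left(-143056 + 285\right) = \left(\left(471 - 1576848\right) - 3967751\right) \left(-142771\right) = \left(-1576377 - 3967751\right) \left(-142771\right) = \left(-5544128\right) \left(-142771\right) = 791540698688$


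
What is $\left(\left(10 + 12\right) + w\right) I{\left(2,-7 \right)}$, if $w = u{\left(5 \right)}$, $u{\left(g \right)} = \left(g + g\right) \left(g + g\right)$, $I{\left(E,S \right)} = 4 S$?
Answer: $-3416$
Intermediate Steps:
$u{\left(g \right)} = 4 g^{2}$ ($u{\left(g \right)} = 2 g 2 g = 4 g^{2}$)
$w = 100$ ($w = 4 \cdot 5^{2} = 4 \cdot 25 = 100$)
$\left(\left(10 + 12\right) + w\right) I{\left(2,-7 \right)} = \left(\left(10 + 12\right) + 100\right) 4 \left(-7\right) = \left(22 + 100\right) \left(-28\right) = 122 \left(-28\right) = -3416$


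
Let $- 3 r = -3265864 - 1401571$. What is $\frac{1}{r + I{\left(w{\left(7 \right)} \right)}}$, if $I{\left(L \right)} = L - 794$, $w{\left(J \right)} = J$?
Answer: $\frac{3}{4665074} \approx 6.4308 \cdot 10^{-7}$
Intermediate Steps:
$r = \frac{4667435}{3}$ ($r = - \frac{-3265864 - 1401571}{3} = \left(- \frac{1}{3}\right) \left(-4667435\right) = \frac{4667435}{3} \approx 1.5558 \cdot 10^{6}$)
$I{\left(L \right)} = -794 + L$ ($I{\left(L \right)} = L - 794 = -794 + L$)
$\frac{1}{r + I{\left(w{\left(7 \right)} \right)}} = \frac{1}{\frac{4667435}{3} + \left(-794 + 7\right)} = \frac{1}{\frac{4667435}{3} - 787} = \frac{1}{\frac{4665074}{3}} = \frac{3}{4665074}$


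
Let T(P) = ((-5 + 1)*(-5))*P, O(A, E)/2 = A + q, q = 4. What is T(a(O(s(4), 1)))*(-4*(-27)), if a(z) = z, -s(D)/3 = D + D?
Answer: -86400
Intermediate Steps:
s(D) = -6*D (s(D) = -3*(D + D) = -6*D)
O(A, E) = 8 + 2*A (O(A, E) = 2*(A + 4) = 2*(4 + A) = 8 + 2*A)
T(P) = 20*P (T(P) = (-4*(-5))*P = 20*P)
T(a(O(s(4), 1)))*(-4*(-27)) = (20*(8 + 2*(-6*4)))*(-4*(-27)) = (20*(8 + 2*(-24)))*108 = (20*(8 - 48))*108 = (20*(-40))*108 = -800*108 = -86400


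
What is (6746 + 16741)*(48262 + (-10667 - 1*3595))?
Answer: 798558000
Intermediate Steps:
(6746 + 16741)*(48262 + (-10667 - 1*3595)) = 23487*(48262 + (-10667 - 3595)) = 23487*(48262 - 14262) = 23487*34000 = 798558000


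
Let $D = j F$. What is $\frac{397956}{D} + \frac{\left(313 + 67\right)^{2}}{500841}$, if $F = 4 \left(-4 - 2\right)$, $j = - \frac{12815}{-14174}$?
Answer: $- \frac{10700808821111}{583479765} \approx -18340.0$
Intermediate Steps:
$j = \frac{12815}{14174}$ ($j = \left(-12815\right) \left(- \frac{1}{14174}\right) = \frac{12815}{14174} \approx 0.90412$)
$F = -24$ ($F = 4 \left(-6\right) = -24$)
$D = - \frac{153780}{7087}$ ($D = \frac{12815}{14174} \left(-24\right) = - \frac{153780}{7087} \approx -21.699$)
$\frac{397956}{D} + \frac{\left(313 + 67\right)^{2}}{500841} = \frac{397956}{- \frac{153780}{7087}} + \frac{\left(313 + 67\right)^{2}}{500841} = 397956 \left(- \frac{7087}{153780}\right) + 380^{2} \cdot \frac{1}{500841} = - \frac{235026181}{12815} + 144400 \cdot \frac{1}{500841} = - \frac{235026181}{12815} + \frac{144400}{500841} = - \frac{10700808821111}{583479765}$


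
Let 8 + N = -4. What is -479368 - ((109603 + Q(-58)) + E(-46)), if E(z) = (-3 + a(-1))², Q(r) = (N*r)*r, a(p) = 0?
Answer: -548612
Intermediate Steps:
N = -12 (N = -8 - 4 = -12)
Q(r) = -12*r² (Q(r) = (-12*r)*r = -12*r²)
E(z) = 9 (E(z) = (-3 + 0)² = (-3)² = 9)
-479368 - ((109603 + Q(-58)) + E(-46)) = -479368 - ((109603 - 12*(-58)²) + 9) = -479368 - ((109603 - 12*3364) + 9) = -479368 - ((109603 - 40368) + 9) = -479368 - (69235 + 9) = -479368 - 1*69244 = -479368 - 69244 = -548612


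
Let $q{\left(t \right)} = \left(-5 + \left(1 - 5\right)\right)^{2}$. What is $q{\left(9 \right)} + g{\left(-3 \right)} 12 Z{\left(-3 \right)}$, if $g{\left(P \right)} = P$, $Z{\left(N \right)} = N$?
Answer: $189$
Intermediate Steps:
$q{\left(t \right)} = 81$ ($q{\left(t \right)} = \left(-5 - 4\right)^{2} = \left(-9\right)^{2} = 81$)
$q{\left(9 \right)} + g{\left(-3 \right)} 12 Z{\left(-3 \right)} = 81 - 3 \cdot 12 \left(-3\right) = 81 - -108 = 81 + 108 = 189$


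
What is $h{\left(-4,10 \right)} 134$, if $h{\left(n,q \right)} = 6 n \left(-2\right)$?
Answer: $6432$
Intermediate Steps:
$h{\left(n,q \right)} = - 12 n$
$h{\left(-4,10 \right)} 134 = \left(-12\right) \left(-4\right) 134 = 48 \cdot 134 = 6432$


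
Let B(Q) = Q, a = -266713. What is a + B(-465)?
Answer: -267178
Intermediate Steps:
a + B(-465) = -266713 - 465 = -267178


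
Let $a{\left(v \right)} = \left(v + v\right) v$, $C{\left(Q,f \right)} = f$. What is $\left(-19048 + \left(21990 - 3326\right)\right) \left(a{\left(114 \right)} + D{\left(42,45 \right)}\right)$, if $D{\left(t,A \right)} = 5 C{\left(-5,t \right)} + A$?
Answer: $-10078848$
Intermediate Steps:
$D{\left(t,A \right)} = A + 5 t$ ($D{\left(t,A \right)} = 5 t + A = A + 5 t$)
$a{\left(v \right)} = 2 v^{2}$ ($a{\left(v \right)} = 2 v v = 2 v^{2}$)
$\left(-19048 + \left(21990 - 3326\right)\right) \left(a{\left(114 \right)} + D{\left(42,45 \right)}\right) = \left(-19048 + \left(21990 - 3326\right)\right) \left(2 \cdot 114^{2} + \left(45 + 5 \cdot 42\right)\right) = \left(-19048 + \left(21990 - 3326\right)\right) \left(2 \cdot 12996 + \left(45 + 210\right)\right) = \left(-19048 + 18664\right) \left(25992 + 255\right) = \left(-384\right) 26247 = -10078848$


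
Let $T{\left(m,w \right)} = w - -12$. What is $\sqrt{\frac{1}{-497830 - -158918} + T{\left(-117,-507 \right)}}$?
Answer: $\frac{i \sqrt{3553522843262}}{84728} \approx 22.249 i$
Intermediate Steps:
$T{\left(m,w \right)} = 12 + w$ ($T{\left(m,w \right)} = w + 12 = 12 + w$)
$\sqrt{\frac{1}{-497830 - -158918} + T{\left(-117,-507 \right)}} = \sqrt{\frac{1}{-497830 - -158918} + \left(12 - 507\right)} = \sqrt{\frac{1}{-497830 + 158918} - 495} = \sqrt{\frac{1}{-338912} - 495} = \sqrt{- \frac{1}{338912} - 495} = \sqrt{- \frac{167761441}{338912}} = \frac{i \sqrt{3553522843262}}{84728}$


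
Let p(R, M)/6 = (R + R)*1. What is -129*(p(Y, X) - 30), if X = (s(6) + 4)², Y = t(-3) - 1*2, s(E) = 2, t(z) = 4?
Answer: 774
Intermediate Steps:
Y = 2 (Y = 4 - 1*2 = 4 - 2 = 2)
X = 36 (X = (2 + 4)² = 6² = 36)
p(R, M) = 12*R (p(R, M) = 6*((R + R)*1) = 6*((2*R)*1) = 6*(2*R) = 12*R)
-129*(p(Y, X) - 30) = -129*(12*2 - 30) = -129*(24 - 30) = -129*(-6) = 774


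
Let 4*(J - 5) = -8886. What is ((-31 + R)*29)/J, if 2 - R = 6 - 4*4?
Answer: 1102/4433 ≈ 0.24859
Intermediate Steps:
J = -4433/2 (J = 5 + (¼)*(-8886) = 5 - 4443/2 = -4433/2 ≈ -2216.5)
R = 12 (R = 2 - (6 - 4*4) = 2 - (6 - 16) = 2 - 1*(-10) = 2 + 10 = 12)
((-31 + R)*29)/J = ((-31 + 12)*29)/(-4433/2) = -19*29*(-2/4433) = -551*(-2/4433) = 1102/4433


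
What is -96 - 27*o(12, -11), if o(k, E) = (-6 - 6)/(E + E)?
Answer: -1218/11 ≈ -110.73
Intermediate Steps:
o(k, E) = -6/E (o(k, E) = -12*1/(2*E) = -6/E)
-96 - 27*o(12, -11) = -96 - (-162)/(-11) = -96 - (-162)*(-1)/11 = -96 - 27*6/11 = -96 - 162/11 = -1218/11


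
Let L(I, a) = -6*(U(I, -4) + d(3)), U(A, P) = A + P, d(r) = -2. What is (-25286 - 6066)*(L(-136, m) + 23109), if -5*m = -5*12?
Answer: -751225272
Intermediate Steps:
m = 12 (m = -(-1)*12 = -⅕*(-60) = 12)
L(I, a) = 36 - 6*I (L(I, a) = -6*((I - 4) - 2) = -6*((-4 + I) - 2) = -6*(-6 + I) = 36 - 6*I)
(-25286 - 6066)*(L(-136, m) + 23109) = (-25286 - 6066)*((36 - 6*(-136)) + 23109) = -31352*((36 + 816) + 23109) = -31352*(852 + 23109) = -31352*23961 = -751225272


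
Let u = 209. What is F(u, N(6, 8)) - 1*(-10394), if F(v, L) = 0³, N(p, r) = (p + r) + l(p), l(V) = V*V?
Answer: 10394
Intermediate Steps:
l(V) = V²
N(p, r) = p + r + p² (N(p, r) = (p + r) + p² = p + r + p²)
F(v, L) = 0
F(u, N(6, 8)) - 1*(-10394) = 0 - 1*(-10394) = 0 + 10394 = 10394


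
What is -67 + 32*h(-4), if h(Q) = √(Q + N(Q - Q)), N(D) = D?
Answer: -67 + 64*I ≈ -67.0 + 64.0*I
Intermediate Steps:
h(Q) = √Q (h(Q) = √(Q + (Q - Q)) = √(Q + 0) = √Q)
-67 + 32*h(-4) = -67 + 32*√(-4) = -67 + 32*(2*I) = -67 + 64*I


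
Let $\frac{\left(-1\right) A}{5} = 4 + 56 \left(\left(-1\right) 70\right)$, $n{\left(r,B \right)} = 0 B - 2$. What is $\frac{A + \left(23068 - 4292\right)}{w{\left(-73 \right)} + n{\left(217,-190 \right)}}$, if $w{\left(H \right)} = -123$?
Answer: $- \frac{38356}{125} \approx -306.85$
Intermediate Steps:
$n{\left(r,B \right)} = -2$ ($n{\left(r,B \right)} = 0 - 2 = -2$)
$A = 19580$ ($A = - 5 \left(4 + 56 \left(\left(-1\right) 70\right)\right) = - 5 \left(4 + 56 \left(-70\right)\right) = - 5 \left(4 - 3920\right) = \left(-5\right) \left(-3916\right) = 19580$)
$\frac{A + \left(23068 - 4292\right)}{w{\left(-73 \right)} + n{\left(217,-190 \right)}} = \frac{19580 + \left(23068 - 4292\right)}{-123 - 2} = \frac{19580 + \left(23068 - 4292\right)}{-125} = \left(19580 + 18776\right) \left(- \frac{1}{125}\right) = 38356 \left(- \frac{1}{125}\right) = - \frac{38356}{125}$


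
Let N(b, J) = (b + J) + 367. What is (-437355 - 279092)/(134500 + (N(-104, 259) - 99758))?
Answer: -716447/35264 ≈ -20.317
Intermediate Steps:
N(b, J) = 367 + J + b (N(b, J) = (J + b) + 367 = 367 + J + b)
(-437355 - 279092)/(134500 + (N(-104, 259) - 99758)) = (-437355 - 279092)/(134500 + ((367 + 259 - 104) - 99758)) = -716447/(134500 + (522 - 99758)) = -716447/(134500 - 99236) = -716447/35264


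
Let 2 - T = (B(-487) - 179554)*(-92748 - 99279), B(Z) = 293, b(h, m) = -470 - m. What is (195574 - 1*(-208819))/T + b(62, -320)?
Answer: -5163443211143/34422952045 ≈ -150.00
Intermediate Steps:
T = -34422952045 (T = 2 - (293 - 179554)*(-92748 - 99279) = 2 - (-179261)*(-192027) = 2 - 1*34422952047 = 2 - 34422952047 = -34422952045)
(195574 - 1*(-208819))/T + b(62, -320) = (195574 - 1*(-208819))/(-34422952045) + (-470 - 1*(-320)) = (195574 + 208819)*(-1/34422952045) + (-470 + 320) = 404393*(-1/34422952045) - 150 = -404393/34422952045 - 150 = -5163443211143/34422952045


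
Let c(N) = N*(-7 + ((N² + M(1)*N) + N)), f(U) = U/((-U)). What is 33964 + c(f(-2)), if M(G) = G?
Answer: 33972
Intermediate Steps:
f(U) = -1 (f(U) = U*(-1/U) = -1)
c(N) = N*(-7 + N² + 2*N) (c(N) = N*(-7 + ((N² + 1*N) + N)) = N*(-7 + ((N² + N) + N)) = N*(-7 + ((N + N²) + N)) = N*(-7 + (N² + 2*N)) = N*(-7 + N² + 2*N))
33964 + c(f(-2)) = 33964 - (-7 + (-1)² + 2*(-1)) = 33964 - (-7 + 1 - 2) = 33964 - 1*(-8) = 33964 + 8 = 33972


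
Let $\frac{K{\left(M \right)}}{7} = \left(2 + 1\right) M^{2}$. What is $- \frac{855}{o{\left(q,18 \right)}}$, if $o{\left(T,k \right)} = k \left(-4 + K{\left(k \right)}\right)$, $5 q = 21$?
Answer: $- \frac{19}{2720} \approx -0.0069853$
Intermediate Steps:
$q = \frac{21}{5}$ ($q = \frac{1}{5} \cdot 21 = \frac{21}{5} \approx 4.2$)
$K{\left(M \right)} = 21 M^{2}$ ($K{\left(M \right)} = 7 \left(2 + 1\right) M^{2} = 7 \cdot 3 M^{2} = 21 M^{2}$)
$o{\left(T,k \right)} = k \left(-4 + 21 k^{2}\right)$
$- \frac{855}{o{\left(q,18 \right)}} = - \frac{855}{18 \left(-4 + 21 \cdot 18^{2}\right)} = - \frac{855}{18 \left(-4 + 21 \cdot 324\right)} = - \frac{855}{18 \left(-4 + 6804\right)} = - \frac{855}{18 \cdot 6800} = - \frac{855}{122400} = \left(-855\right) \frac{1}{122400} = - \frac{19}{2720}$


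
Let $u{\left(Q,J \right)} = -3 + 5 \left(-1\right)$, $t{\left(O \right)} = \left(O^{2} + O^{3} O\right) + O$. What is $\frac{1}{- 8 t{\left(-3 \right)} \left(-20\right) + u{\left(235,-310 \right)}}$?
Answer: $\frac{1}{13912} \approx 7.188 \cdot 10^{-5}$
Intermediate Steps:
$t{\left(O \right)} = O + O^{2} + O^{4}$ ($t{\left(O \right)} = \left(O^{2} + O^{4}\right) + O = O + O^{2} + O^{4}$)
$u{\left(Q,J \right)} = -8$ ($u{\left(Q,J \right)} = -3 - 5 = -8$)
$\frac{1}{- 8 t{\left(-3 \right)} \left(-20\right) + u{\left(235,-310 \right)}} = \frac{1}{- 8 \left(- 3 \left(1 - 3 + \left(-3\right)^{3}\right)\right) \left(-20\right) - 8} = \frac{1}{- 8 \left(- 3 \left(1 - 3 - 27\right)\right) \left(-20\right) - 8} = \frac{1}{- 8 \left(\left(-3\right) \left(-29\right)\right) \left(-20\right) - 8} = \frac{1}{\left(-8\right) 87 \left(-20\right) - 8} = \frac{1}{\left(-696\right) \left(-20\right) - 8} = \frac{1}{13920 - 8} = \frac{1}{13912}$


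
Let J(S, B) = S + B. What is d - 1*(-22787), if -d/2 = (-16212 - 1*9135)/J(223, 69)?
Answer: 3352249/146 ≈ 22961.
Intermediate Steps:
J(S, B) = B + S
d = 25347/146 (d = -2*(-16212 - 1*9135)/(69 + 223) = -2*(-16212 - 9135)/292 = -(-50694)/292 = -2*(-25347/292) = 25347/146 ≈ 173.61)
d - 1*(-22787) = 25347/146 - 1*(-22787) = 25347/146 + 22787 = 3352249/146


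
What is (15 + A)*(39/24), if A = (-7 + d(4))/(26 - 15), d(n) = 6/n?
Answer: 377/16 ≈ 23.563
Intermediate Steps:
A = -1/2 (A = (-7 + 6/4)/(26 - 15) = (-7 + 6*(1/4))/11 = (-7 + 3/2)*(1/11) = -11/2*1/11 = -1/2 ≈ -0.50000)
(15 + A)*(39/24) = (15 - 1/2)*(39/24) = 29*(39*(1/24))/2 = (29/2)*(13/8) = 377/16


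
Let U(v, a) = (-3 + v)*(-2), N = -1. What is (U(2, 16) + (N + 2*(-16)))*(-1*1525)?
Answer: 47275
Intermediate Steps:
U(v, a) = 6 - 2*v
(U(2, 16) + (N + 2*(-16)))*(-1*1525) = ((6 - 2*2) + (-1 + 2*(-16)))*(-1*1525) = ((6 - 4) + (-1 - 32))*(-1525) = (2 - 33)*(-1525) = -31*(-1525) = 47275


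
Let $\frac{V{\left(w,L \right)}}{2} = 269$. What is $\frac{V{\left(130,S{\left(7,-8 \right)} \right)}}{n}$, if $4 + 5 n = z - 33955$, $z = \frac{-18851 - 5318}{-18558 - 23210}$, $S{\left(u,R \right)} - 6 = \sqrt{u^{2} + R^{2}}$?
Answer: $- \frac{112355920}{1418375343} \approx -0.079215$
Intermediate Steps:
$S{\left(u,R \right)} = 6 + \sqrt{R^{2} + u^{2}}$ ($S{\left(u,R \right)} = 6 + \sqrt{u^{2} + R^{2}} = 6 + \sqrt{R^{2} + u^{2}}$)
$z = \frac{24169}{41768}$ ($z = - \frac{24169}{-41768} = \left(-24169\right) \left(- \frac{1}{41768}\right) = \frac{24169}{41768} \approx 0.57865$)
$V{\left(w,L \right)} = 538$ ($V{\left(w,L \right)} = 2 \cdot 269 = 538$)
$n = - \frac{1418375343}{208840}$ ($n = - \frac{4}{5} + \frac{\frac{24169}{41768} - 33955}{5} = - \frac{4}{5} + \frac{1}{5} \left(- \frac{1418208271}{41768}\right) = - \frac{4}{5} - \frac{1418208271}{208840} = - \frac{1418375343}{208840} \approx -6791.7$)
$\frac{V{\left(130,S{\left(7,-8 \right)} \right)}}{n} = \frac{538}{- \frac{1418375343}{208840}} = 538 \left(- \frac{208840}{1418375343}\right) = - \frac{112355920}{1418375343}$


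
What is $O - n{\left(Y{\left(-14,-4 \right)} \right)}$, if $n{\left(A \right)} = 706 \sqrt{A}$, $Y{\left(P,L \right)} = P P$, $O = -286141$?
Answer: $-296025$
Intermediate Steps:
$Y{\left(P,L \right)} = P^{2}$
$O - n{\left(Y{\left(-14,-4 \right)} \right)} = -286141 - 706 \sqrt{\left(-14\right)^{2}} = -286141 - 706 \sqrt{196} = -286141 - 706 \cdot 14 = -286141 - 9884 = -296025$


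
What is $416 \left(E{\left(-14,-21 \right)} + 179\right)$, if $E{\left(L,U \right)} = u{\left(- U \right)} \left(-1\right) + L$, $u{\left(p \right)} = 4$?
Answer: $66976$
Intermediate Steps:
$E{\left(L,U \right)} = -4 + L$ ($E{\left(L,U \right)} = 4 \left(-1\right) + L = -4 + L$)
$416 \left(E{\left(-14,-21 \right)} + 179\right) = 416 \left(\left(-4 - 14\right) + 179\right) = 416 \left(-18 + 179\right) = 416 \cdot 161 = 66976$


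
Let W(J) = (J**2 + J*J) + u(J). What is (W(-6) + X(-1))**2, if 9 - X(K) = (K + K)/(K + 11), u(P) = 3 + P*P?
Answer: 361201/25 ≈ 14448.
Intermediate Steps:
u(P) = 3 + P**2
X(K) = 9 - 2*K/(11 + K) (X(K) = 9 - (K + K)/(K + 11) = 9 - 2*K/(11 + K))
W(J) = 3 + 3*J**2 (W(J) = (J**2 + J*J) + (3 + J**2) = (J**2 + J**2) + (3 + J**2) = 2*J**2 + (3 + J**2) = 3 + 3*J**2)
(W(-6) + X(-1))**2 = ((3 + 3*(-6)**2) + (99 + 7*(-1))/(11 - 1))**2 = ((3 + 3*36) + (99 - 7)/10)**2 = ((3 + 108) + (1/10)*92)**2 = (111 + 46/5)**2 = (601/5)**2 = 361201/25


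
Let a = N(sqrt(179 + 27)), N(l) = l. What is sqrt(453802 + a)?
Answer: sqrt(453802 + sqrt(206)) ≈ 673.66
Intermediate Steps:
a = sqrt(206) (a = sqrt(179 + 27) = sqrt(206) ≈ 14.353)
sqrt(453802 + a) = sqrt(453802 + sqrt(206))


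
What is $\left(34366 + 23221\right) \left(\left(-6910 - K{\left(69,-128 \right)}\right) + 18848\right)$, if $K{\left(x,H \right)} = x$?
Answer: $683500103$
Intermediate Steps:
$\left(34366 + 23221\right) \left(\left(-6910 - K{\left(69,-128 \right)}\right) + 18848\right) = \left(34366 + 23221\right) \left(\left(-6910 - 69\right) + 18848\right) = 57587 \left(\left(-6910 - 69\right) + 18848\right) = 57587 \left(-6979 + 18848\right) = 57587 \cdot 11869 = 683500103$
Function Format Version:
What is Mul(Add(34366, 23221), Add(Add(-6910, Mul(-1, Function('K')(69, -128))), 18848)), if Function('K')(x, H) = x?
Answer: 683500103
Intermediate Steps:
Mul(Add(34366, 23221), Add(Add(-6910, Mul(-1, Function('K')(69, -128))), 18848)) = Mul(Add(34366, 23221), Add(Add(-6910, Mul(-1, 69)), 18848)) = Mul(57587, Add(Add(-6910, -69), 18848)) = Mul(57587, Add(-6979, 18848)) = Mul(57587, 11869) = 683500103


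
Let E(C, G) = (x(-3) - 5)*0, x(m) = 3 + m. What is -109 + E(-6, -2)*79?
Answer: -109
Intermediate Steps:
E(C, G) = 0 (E(C, G) = ((3 - 3) - 5)*0 = (0 - 5)*0 = -5*0 = 0)
-109 + E(-6, -2)*79 = -109 + 0*79 = -109 + 0 = -109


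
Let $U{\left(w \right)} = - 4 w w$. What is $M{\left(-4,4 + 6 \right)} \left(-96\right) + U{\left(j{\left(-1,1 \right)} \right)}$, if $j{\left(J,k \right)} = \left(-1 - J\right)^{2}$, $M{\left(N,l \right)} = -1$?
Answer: $96$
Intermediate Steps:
$U{\left(w \right)} = - 4 w^{2}$
$M{\left(-4,4 + 6 \right)} \left(-96\right) + U{\left(j{\left(-1,1 \right)} \right)} = \left(-1\right) \left(-96\right) - 4 \left(\left(1 - 1\right)^{2}\right)^{2} = 96 - 4 \left(0^{2}\right)^{2} = 96 - 4 \cdot 0^{2} = 96 - 0 = 96 + 0 = 96$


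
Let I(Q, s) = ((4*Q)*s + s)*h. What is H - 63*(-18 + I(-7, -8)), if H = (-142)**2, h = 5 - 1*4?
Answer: 7690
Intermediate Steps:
h = 1 (h = 5 - 4 = 1)
I(Q, s) = s + 4*Q*s (I(Q, s) = ((4*Q)*s + s)*1 = (4*Q*s + s)*1 = (s + 4*Q*s)*1 = s + 4*Q*s)
H = 20164
H - 63*(-18 + I(-7, -8)) = 20164 - 63*(-18 - 8*(1 + 4*(-7))) = 20164 - 63*(-18 - 8*(1 - 28)) = 20164 - 63*(-18 - 8*(-27)) = 20164 - 63*(-18 + 216) = 20164 - 63*198 = 20164 - 12474 = 7690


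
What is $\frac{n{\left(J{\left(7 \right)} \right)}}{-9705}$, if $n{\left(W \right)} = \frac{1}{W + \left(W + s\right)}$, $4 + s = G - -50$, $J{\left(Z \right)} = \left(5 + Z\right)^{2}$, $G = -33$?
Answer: $- \frac{1}{2921205} \approx -3.4232 \cdot 10^{-7}$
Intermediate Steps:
$s = 13$ ($s = -4 - -17 = -4 + \left(-33 + 50\right) = -4 + 17 = 13$)
$n{\left(W \right)} = \frac{1}{13 + 2 W}$ ($n{\left(W \right)} = \frac{1}{W + \left(W + 13\right)} = \frac{1}{W + \left(13 + W\right)} = \frac{1}{13 + 2 W}$)
$\frac{n{\left(J{\left(7 \right)} \right)}}{-9705} = \frac{1}{\left(13 + 2 \left(5 + 7\right)^{2}\right) \left(-9705\right)} = \frac{1}{13 + 2 \cdot 12^{2}} \left(- \frac{1}{9705}\right) = \frac{1}{13 + 2 \cdot 144} \left(- \frac{1}{9705}\right) = \frac{1}{13 + 288} \left(- \frac{1}{9705}\right) = \frac{1}{301} \left(- \frac{1}{9705}\right) = - \frac{1}{2921205}$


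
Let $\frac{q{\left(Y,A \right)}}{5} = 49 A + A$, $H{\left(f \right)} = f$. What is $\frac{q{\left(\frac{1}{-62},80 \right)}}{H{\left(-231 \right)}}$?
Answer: $- \frac{20000}{231} \approx -86.58$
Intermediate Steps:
$q{\left(Y,A \right)} = 250 A$ ($q{\left(Y,A \right)} = 5 \left(49 A + A\right) = 5 \cdot 50 A = 250 A$)
$\frac{q{\left(\frac{1}{-62},80 \right)}}{H{\left(-231 \right)}} = \frac{250 \cdot 80}{-231} = 20000 \left(- \frac{1}{231}\right) = - \frac{20000}{231}$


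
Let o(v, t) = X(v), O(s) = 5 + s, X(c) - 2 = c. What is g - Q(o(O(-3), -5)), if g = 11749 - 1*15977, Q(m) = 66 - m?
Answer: -4290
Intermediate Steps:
X(c) = 2 + c
o(v, t) = 2 + v
g = -4228 (g = 11749 - 15977 = -4228)
g - Q(o(O(-3), -5)) = -4228 - (66 - (2 + (5 - 3))) = -4228 - (66 - (2 + 2)) = -4228 - (66 - 1*4) = -4228 - (66 - 4) = -4228 - 1*62 = -4228 - 62 = -4290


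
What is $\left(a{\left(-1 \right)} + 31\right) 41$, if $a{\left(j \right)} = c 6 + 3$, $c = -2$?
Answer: $902$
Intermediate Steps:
$a{\left(j \right)} = -9$ ($a{\left(j \right)} = \left(-2\right) 6 + 3 = -12 + 3 = -9$)
$\left(a{\left(-1 \right)} + 31\right) 41 = \left(-9 + 31\right) 41 = 22 \cdot 41 = 902$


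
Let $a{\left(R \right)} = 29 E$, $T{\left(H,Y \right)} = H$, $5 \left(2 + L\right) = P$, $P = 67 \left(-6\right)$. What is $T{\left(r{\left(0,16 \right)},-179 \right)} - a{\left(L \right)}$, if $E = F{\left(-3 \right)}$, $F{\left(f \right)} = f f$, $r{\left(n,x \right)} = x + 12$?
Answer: $-233$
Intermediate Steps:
$P = -402$
$L = - \frac{412}{5}$ ($L = -2 + \frac{1}{5} \left(-402\right) = -2 - \frac{402}{5} = - \frac{412}{5} \approx -82.4$)
$r{\left(n,x \right)} = 12 + x$
$F{\left(f \right)} = f^{2}$
$E = 9$ ($E = \left(-3\right)^{2} = 9$)
$a{\left(R \right)} = 261$ ($a{\left(R \right)} = 29 \cdot 9 = 261$)
$T{\left(r{\left(0,16 \right)},-179 \right)} - a{\left(L \right)} = \left(12 + 16\right) - 261 = 28 - 261 = -233$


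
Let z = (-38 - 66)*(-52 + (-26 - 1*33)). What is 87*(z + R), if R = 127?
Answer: 1015377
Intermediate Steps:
z = 11544 (z = -104*(-52 + (-26 - 33)) = -104*(-52 - 59) = -104*(-111) = 11544)
87*(z + R) = 87*(11544 + 127) = 87*11671 = 1015377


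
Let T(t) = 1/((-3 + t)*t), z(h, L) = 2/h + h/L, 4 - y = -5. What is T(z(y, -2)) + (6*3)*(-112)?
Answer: -20335068/10087 ≈ -2016.0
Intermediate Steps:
y = 9 (y = 4 - 1*(-5) = 4 + 5 = 9)
T(t) = 1/(t*(-3 + t))
T(z(y, -2)) + (6*3)*(-112) = 1/((2/9 + 9/(-2))*(-3 + (2/9 + 9/(-2)))) + (6*3)*(-112) = 1/((2*(⅑) + 9*(-½))*(-3 + (2*(⅑) + 9*(-½)))) + 18*(-112) = 1/((2/9 - 9/2)*(-3 + (2/9 - 9/2))) - 2016 = 1/((-77/18)*(-3 - 77/18)) - 2016 = -18/(77*(-131/18)) - 2016 = -18/77*(-18/131) - 2016 = 324/10087 - 2016 = -20335068/10087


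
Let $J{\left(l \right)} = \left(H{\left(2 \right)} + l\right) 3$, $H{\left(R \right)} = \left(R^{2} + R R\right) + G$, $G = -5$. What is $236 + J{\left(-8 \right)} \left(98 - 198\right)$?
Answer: $1736$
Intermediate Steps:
$H{\left(R \right)} = -5 + 2 R^{2}$ ($H{\left(R \right)} = \left(R^{2} + R R\right) - 5 = \left(R^{2} + R^{2}\right) - 5 = 2 R^{2} - 5 = -5 + 2 R^{2}$)
$J{\left(l \right)} = 9 + 3 l$ ($J{\left(l \right)} = \left(\left(-5 + 2 \cdot 2^{2}\right) + l\right) 3 = \left(\left(-5 + 2 \cdot 4\right) + l\right) 3 = \left(\left(-5 + 8\right) + l\right) 3 = \left(3 + l\right) 3 = 9 + 3 l$)
$236 + J{\left(-8 \right)} \left(98 - 198\right) = 236 + \left(9 + 3 \left(-8\right)\right) \left(98 - 198\right) = 236 + \left(9 - 24\right) \left(98 - 198\right) = 236 - -1500 = 236 + 1500 = 1736$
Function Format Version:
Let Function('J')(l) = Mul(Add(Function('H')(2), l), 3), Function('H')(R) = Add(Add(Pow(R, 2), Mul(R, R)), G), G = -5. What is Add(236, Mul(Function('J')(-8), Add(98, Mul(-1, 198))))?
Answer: 1736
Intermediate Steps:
Function('H')(R) = Add(-5, Mul(2, Pow(R, 2))) (Function('H')(R) = Add(Add(Pow(R, 2), Mul(R, R)), -5) = Add(Add(Pow(R, 2), Pow(R, 2)), -5) = Add(Mul(2, Pow(R, 2)), -5) = Add(-5, Mul(2, Pow(R, 2))))
Function('J')(l) = Add(9, Mul(3, l)) (Function('J')(l) = Mul(Add(Add(-5, Mul(2, Pow(2, 2))), l), 3) = Mul(Add(Add(-5, Mul(2, 4)), l), 3) = Mul(Add(Add(-5, 8), l), 3) = Mul(Add(3, l), 3) = Add(9, Mul(3, l)))
Add(236, Mul(Function('J')(-8), Add(98, Mul(-1, 198)))) = Add(236, Mul(Add(9, Mul(3, -8)), Add(98, Mul(-1, 198)))) = Add(236, Mul(Add(9, -24), Add(98, -198))) = Add(236, Mul(-15, -100)) = Add(236, 1500) = 1736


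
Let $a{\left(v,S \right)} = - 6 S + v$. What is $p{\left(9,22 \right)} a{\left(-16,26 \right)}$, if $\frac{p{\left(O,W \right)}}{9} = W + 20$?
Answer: $-65016$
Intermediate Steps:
$p{\left(O,W \right)} = 180 + 9 W$ ($p{\left(O,W \right)} = 9 \left(W + 20\right) = 9 \left(20 + W\right) = 180 + 9 W$)
$a{\left(v,S \right)} = v - 6 S$
$p{\left(9,22 \right)} a{\left(-16,26 \right)} = \left(180 + 9 \cdot 22\right) \left(-16 - 156\right) = \left(180 + 198\right) \left(-16 - 156\right) = 378 \left(-172\right) = -65016$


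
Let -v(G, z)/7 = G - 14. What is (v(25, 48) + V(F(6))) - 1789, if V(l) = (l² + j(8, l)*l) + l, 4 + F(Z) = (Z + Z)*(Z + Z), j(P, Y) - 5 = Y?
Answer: 38174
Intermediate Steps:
j(P, Y) = 5 + Y
F(Z) = -4 + 4*Z² (F(Z) = -4 + (Z + Z)*(Z + Z) = -4 + (2*Z)*(2*Z) = -4 + 4*Z²)
v(G, z) = 98 - 7*G (v(G, z) = -7*(G - 14) = -7*(-14 + G) = 98 - 7*G)
V(l) = l + l² + l*(5 + l) (V(l) = (l² + (5 + l)*l) + l = (l² + l*(5 + l)) + l = l + l² + l*(5 + l))
(v(25, 48) + V(F(6))) - 1789 = ((98 - 7*25) + 2*(-4 + 4*6²)*(3 + (-4 + 4*6²))) - 1789 = ((98 - 175) + 2*(-4 + 4*36)*(3 + (-4 + 4*36))) - 1789 = (-77 + 2*(-4 + 144)*(3 + (-4 + 144))) - 1789 = (-77 + 2*140*(3 + 140)) - 1789 = (-77 + 2*140*143) - 1789 = (-77 + 40040) - 1789 = 39963 - 1789 = 38174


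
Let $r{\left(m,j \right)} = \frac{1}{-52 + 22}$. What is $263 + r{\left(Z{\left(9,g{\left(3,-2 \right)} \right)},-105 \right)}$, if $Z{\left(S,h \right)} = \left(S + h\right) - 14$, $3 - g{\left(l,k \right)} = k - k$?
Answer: $\frac{7889}{30} \approx 262.97$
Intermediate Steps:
$g{\left(l,k \right)} = 3$ ($g{\left(l,k \right)} = 3 - \left(k - k\right) = 3 - 0 = 3 + 0 = 3$)
$Z{\left(S,h \right)} = -14 + S + h$
$r{\left(m,j \right)} = - \frac{1}{30}$ ($r{\left(m,j \right)} = \frac{1}{-30} = - \frac{1}{30}$)
$263 + r{\left(Z{\left(9,g{\left(3,-2 \right)} \right)},-105 \right)} = 263 - \frac{1}{30} = \frac{7889}{30}$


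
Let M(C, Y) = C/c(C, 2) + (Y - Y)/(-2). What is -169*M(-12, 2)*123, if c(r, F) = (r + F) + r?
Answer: -124722/11 ≈ -11338.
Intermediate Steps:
c(r, F) = F + 2*r (c(r, F) = (F + r) + r = F + 2*r)
M(C, Y) = C/(2 + 2*C) (M(C, Y) = C/(2 + 2*C) + (Y - Y)/(-2) = C/(2 + 2*C) + 0*(-½) = C/(2 + 2*C) + 0 = C/(2 + 2*C))
-169*M(-12, 2)*123 = -169*(-12)/(2*(1 - 12))*123 = -169*(-12)/(2*(-11))*123 = -169*(-12)*(-1)/(2*11)*123 = -169*6/11*123 = -1014/11*123 = -124722/11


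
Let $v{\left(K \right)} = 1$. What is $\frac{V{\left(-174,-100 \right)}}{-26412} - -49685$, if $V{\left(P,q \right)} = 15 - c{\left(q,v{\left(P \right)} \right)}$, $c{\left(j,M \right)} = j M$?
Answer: $\frac{1312280105}{26412} \approx 49685.0$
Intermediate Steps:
$c{\left(j,M \right)} = M j$
$V{\left(P,q \right)} = 15 - q$ ($V{\left(P,q \right)} = 15 - 1 q = 15 - q$)
$\frac{V{\left(-174,-100 \right)}}{-26412} - -49685 = \frac{15 - -100}{-26412} - -49685 = \left(15 + 100\right) \left(- \frac{1}{26412}\right) + 49685 = 115 \left(- \frac{1}{26412}\right) + 49685 = - \frac{115}{26412} + 49685 = \frac{1312280105}{26412}$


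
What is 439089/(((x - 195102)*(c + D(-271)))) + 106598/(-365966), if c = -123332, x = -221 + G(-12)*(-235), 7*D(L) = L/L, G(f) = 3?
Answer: -1288502783343821/4423888003982036 ≈ -0.29126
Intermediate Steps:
D(L) = 1/7 (D(L) = (L/L)/7 = (1/7)*1 = 1/7)
x = -926 (x = -221 + 3*(-235) = -221 - 705 = -926)
439089/(((x - 195102)*(c + D(-271)))) + 106598/(-365966) = 439089/(((-926 - 195102)*(-123332 + 1/7))) + 106598/(-365966) = 439089/((-196028*(-863323/7))) + 106598*(-1/365966) = 439089/24176497292 - 53299/182983 = -1288502783343821/4423888003982036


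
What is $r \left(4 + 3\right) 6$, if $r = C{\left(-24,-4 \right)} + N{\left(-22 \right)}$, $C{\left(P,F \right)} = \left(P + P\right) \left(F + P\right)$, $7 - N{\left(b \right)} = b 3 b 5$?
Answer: $-248178$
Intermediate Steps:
$N{\left(b \right)} = 7 - 15 b^{2}$ ($N{\left(b \right)} = 7 - b 3 b 5 = 7 - 3 b^{2} \cdot 5 = 7 - 15 b^{2}$)
$C{\left(P,F \right)} = 2 P \left(F + P\right)$
$r = -5909$ ($r = 2 \left(-24\right) \left(-4 - 24\right) + \left(7 - 15 \left(-22\right)^{2}\right) = 2 \left(-24\right) \left(-28\right) + \left(7 - 7260\right) = 1344 + \left(7 - 7260\right) = 1344 - 7253 = -5909$)
$r \left(4 + 3\right) 6 = - 5909 \left(4 + 3\right) 6 = - 5909 \cdot 7 \cdot 6 = \left(-5909\right) 42 = -248178$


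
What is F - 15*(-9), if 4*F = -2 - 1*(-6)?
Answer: 136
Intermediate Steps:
F = 1 (F = (-2 - 1*(-6))/4 = (-2 + 6)/4 = (¼)*4 = 1)
F - 15*(-9) = 1 - 15*(-9) = 1 + 135 = 136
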